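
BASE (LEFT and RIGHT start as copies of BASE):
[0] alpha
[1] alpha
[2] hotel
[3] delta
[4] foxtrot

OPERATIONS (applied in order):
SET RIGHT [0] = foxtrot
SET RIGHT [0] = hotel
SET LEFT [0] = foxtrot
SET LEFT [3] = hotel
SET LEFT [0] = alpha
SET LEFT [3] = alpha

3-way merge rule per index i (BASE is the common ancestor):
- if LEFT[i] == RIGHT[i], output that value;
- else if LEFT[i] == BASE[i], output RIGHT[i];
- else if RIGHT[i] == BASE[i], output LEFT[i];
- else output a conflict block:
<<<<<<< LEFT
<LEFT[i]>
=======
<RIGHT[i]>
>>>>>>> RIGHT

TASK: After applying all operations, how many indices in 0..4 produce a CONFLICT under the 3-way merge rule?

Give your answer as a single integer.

Final LEFT:  [alpha, alpha, hotel, alpha, foxtrot]
Final RIGHT: [hotel, alpha, hotel, delta, foxtrot]
i=0: L=alpha=BASE, R=hotel -> take RIGHT -> hotel
i=1: L=alpha R=alpha -> agree -> alpha
i=2: L=hotel R=hotel -> agree -> hotel
i=3: L=alpha, R=delta=BASE -> take LEFT -> alpha
i=4: L=foxtrot R=foxtrot -> agree -> foxtrot
Conflict count: 0

Answer: 0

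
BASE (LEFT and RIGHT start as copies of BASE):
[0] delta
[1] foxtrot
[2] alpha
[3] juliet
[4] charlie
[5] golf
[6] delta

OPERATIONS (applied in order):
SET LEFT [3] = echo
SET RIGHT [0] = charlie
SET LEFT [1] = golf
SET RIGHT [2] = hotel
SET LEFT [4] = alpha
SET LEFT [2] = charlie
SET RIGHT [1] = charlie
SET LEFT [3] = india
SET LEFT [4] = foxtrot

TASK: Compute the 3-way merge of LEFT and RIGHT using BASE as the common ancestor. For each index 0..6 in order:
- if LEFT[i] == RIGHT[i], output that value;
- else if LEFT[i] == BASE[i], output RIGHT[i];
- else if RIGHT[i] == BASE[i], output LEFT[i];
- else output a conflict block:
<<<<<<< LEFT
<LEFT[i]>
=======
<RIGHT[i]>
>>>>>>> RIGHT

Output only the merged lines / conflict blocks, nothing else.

Answer: charlie
<<<<<<< LEFT
golf
=======
charlie
>>>>>>> RIGHT
<<<<<<< LEFT
charlie
=======
hotel
>>>>>>> RIGHT
india
foxtrot
golf
delta

Derivation:
Final LEFT:  [delta, golf, charlie, india, foxtrot, golf, delta]
Final RIGHT: [charlie, charlie, hotel, juliet, charlie, golf, delta]
i=0: L=delta=BASE, R=charlie -> take RIGHT -> charlie
i=1: BASE=foxtrot L=golf R=charlie all differ -> CONFLICT
i=2: BASE=alpha L=charlie R=hotel all differ -> CONFLICT
i=3: L=india, R=juliet=BASE -> take LEFT -> india
i=4: L=foxtrot, R=charlie=BASE -> take LEFT -> foxtrot
i=5: L=golf R=golf -> agree -> golf
i=6: L=delta R=delta -> agree -> delta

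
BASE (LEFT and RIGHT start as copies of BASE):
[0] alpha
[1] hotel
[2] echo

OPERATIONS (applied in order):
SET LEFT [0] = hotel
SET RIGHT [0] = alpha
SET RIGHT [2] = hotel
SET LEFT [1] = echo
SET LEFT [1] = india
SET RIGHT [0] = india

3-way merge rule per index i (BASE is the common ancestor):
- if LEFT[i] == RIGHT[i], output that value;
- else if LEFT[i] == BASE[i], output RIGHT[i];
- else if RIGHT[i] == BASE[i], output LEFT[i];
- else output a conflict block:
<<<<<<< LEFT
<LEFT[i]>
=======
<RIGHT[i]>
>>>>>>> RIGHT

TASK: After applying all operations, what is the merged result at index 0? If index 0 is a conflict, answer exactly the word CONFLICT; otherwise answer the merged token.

Final LEFT:  [hotel, india, echo]
Final RIGHT: [india, hotel, hotel]
i=0: BASE=alpha L=hotel R=india all differ -> CONFLICT
i=1: L=india, R=hotel=BASE -> take LEFT -> india
i=2: L=echo=BASE, R=hotel -> take RIGHT -> hotel
Index 0 -> CONFLICT

Answer: CONFLICT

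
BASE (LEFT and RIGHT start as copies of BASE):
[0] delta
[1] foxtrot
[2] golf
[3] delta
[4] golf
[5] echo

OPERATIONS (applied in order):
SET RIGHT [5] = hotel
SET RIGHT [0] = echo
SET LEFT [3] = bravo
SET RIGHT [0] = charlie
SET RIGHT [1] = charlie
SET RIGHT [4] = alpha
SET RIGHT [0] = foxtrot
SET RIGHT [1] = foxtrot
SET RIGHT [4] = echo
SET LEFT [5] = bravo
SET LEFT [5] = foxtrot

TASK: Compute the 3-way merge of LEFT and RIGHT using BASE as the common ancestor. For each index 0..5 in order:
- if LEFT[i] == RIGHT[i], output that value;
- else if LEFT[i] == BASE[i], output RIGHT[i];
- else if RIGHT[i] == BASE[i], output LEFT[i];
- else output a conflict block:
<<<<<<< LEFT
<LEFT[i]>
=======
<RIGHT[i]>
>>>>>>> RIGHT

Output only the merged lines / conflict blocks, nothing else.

Answer: foxtrot
foxtrot
golf
bravo
echo
<<<<<<< LEFT
foxtrot
=======
hotel
>>>>>>> RIGHT

Derivation:
Final LEFT:  [delta, foxtrot, golf, bravo, golf, foxtrot]
Final RIGHT: [foxtrot, foxtrot, golf, delta, echo, hotel]
i=0: L=delta=BASE, R=foxtrot -> take RIGHT -> foxtrot
i=1: L=foxtrot R=foxtrot -> agree -> foxtrot
i=2: L=golf R=golf -> agree -> golf
i=3: L=bravo, R=delta=BASE -> take LEFT -> bravo
i=4: L=golf=BASE, R=echo -> take RIGHT -> echo
i=5: BASE=echo L=foxtrot R=hotel all differ -> CONFLICT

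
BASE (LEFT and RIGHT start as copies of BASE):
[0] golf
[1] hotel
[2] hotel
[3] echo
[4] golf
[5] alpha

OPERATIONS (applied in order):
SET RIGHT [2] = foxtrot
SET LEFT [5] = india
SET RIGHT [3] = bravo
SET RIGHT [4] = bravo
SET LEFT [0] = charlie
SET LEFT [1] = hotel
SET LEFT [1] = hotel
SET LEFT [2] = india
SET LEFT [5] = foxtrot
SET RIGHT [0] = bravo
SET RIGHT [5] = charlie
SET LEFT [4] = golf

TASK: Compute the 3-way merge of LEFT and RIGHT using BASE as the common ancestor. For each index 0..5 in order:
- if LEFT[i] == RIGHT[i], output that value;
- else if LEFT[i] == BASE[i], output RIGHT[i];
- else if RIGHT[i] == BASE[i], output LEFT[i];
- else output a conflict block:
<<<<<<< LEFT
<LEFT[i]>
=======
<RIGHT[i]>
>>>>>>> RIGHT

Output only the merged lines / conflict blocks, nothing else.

Answer: <<<<<<< LEFT
charlie
=======
bravo
>>>>>>> RIGHT
hotel
<<<<<<< LEFT
india
=======
foxtrot
>>>>>>> RIGHT
bravo
bravo
<<<<<<< LEFT
foxtrot
=======
charlie
>>>>>>> RIGHT

Derivation:
Final LEFT:  [charlie, hotel, india, echo, golf, foxtrot]
Final RIGHT: [bravo, hotel, foxtrot, bravo, bravo, charlie]
i=0: BASE=golf L=charlie R=bravo all differ -> CONFLICT
i=1: L=hotel R=hotel -> agree -> hotel
i=2: BASE=hotel L=india R=foxtrot all differ -> CONFLICT
i=3: L=echo=BASE, R=bravo -> take RIGHT -> bravo
i=4: L=golf=BASE, R=bravo -> take RIGHT -> bravo
i=5: BASE=alpha L=foxtrot R=charlie all differ -> CONFLICT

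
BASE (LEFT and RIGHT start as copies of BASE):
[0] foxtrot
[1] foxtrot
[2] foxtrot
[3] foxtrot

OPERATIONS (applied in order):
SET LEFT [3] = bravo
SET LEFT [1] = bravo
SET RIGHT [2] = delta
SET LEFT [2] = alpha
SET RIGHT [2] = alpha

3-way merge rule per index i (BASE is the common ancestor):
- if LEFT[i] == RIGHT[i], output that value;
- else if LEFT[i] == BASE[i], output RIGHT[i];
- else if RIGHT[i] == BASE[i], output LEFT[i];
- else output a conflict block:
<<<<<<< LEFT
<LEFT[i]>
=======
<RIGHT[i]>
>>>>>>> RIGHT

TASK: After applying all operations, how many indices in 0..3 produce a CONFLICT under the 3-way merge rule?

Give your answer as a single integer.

Answer: 0

Derivation:
Final LEFT:  [foxtrot, bravo, alpha, bravo]
Final RIGHT: [foxtrot, foxtrot, alpha, foxtrot]
i=0: L=foxtrot R=foxtrot -> agree -> foxtrot
i=1: L=bravo, R=foxtrot=BASE -> take LEFT -> bravo
i=2: L=alpha R=alpha -> agree -> alpha
i=3: L=bravo, R=foxtrot=BASE -> take LEFT -> bravo
Conflict count: 0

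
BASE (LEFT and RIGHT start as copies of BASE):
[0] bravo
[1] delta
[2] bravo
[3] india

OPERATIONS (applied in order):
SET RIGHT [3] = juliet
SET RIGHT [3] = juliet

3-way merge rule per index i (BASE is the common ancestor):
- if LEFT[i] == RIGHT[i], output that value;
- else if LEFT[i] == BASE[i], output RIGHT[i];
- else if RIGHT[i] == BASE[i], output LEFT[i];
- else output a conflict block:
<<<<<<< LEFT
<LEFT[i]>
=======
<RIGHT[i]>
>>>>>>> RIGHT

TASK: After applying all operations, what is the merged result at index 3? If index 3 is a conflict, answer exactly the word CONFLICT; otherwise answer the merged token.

Answer: juliet

Derivation:
Final LEFT:  [bravo, delta, bravo, india]
Final RIGHT: [bravo, delta, bravo, juliet]
i=0: L=bravo R=bravo -> agree -> bravo
i=1: L=delta R=delta -> agree -> delta
i=2: L=bravo R=bravo -> agree -> bravo
i=3: L=india=BASE, R=juliet -> take RIGHT -> juliet
Index 3 -> juliet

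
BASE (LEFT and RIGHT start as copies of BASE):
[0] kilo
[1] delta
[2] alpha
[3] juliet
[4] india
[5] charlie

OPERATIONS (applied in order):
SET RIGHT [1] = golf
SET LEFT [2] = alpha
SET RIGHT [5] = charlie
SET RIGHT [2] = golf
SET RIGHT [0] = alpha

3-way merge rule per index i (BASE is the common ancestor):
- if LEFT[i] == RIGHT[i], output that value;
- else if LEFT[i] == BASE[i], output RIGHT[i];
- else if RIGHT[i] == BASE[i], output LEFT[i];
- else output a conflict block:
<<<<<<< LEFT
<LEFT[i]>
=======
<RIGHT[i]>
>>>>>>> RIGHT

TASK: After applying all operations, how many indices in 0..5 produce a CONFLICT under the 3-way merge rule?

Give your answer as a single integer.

Answer: 0

Derivation:
Final LEFT:  [kilo, delta, alpha, juliet, india, charlie]
Final RIGHT: [alpha, golf, golf, juliet, india, charlie]
i=0: L=kilo=BASE, R=alpha -> take RIGHT -> alpha
i=1: L=delta=BASE, R=golf -> take RIGHT -> golf
i=2: L=alpha=BASE, R=golf -> take RIGHT -> golf
i=3: L=juliet R=juliet -> agree -> juliet
i=4: L=india R=india -> agree -> india
i=5: L=charlie R=charlie -> agree -> charlie
Conflict count: 0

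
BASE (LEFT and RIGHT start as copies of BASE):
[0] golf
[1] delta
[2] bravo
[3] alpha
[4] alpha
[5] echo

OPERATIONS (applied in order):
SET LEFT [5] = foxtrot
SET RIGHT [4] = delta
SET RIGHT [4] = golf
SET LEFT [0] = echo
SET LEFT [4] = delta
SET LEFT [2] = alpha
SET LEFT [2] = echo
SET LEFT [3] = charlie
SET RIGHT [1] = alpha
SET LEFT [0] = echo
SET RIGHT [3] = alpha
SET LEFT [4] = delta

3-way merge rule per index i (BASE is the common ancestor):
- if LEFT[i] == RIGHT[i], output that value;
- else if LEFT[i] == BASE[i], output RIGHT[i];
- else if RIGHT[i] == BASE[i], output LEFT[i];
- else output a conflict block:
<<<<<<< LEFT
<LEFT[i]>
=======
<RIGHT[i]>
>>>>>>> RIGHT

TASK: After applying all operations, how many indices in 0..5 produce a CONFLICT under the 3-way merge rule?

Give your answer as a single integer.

Answer: 1

Derivation:
Final LEFT:  [echo, delta, echo, charlie, delta, foxtrot]
Final RIGHT: [golf, alpha, bravo, alpha, golf, echo]
i=0: L=echo, R=golf=BASE -> take LEFT -> echo
i=1: L=delta=BASE, R=alpha -> take RIGHT -> alpha
i=2: L=echo, R=bravo=BASE -> take LEFT -> echo
i=3: L=charlie, R=alpha=BASE -> take LEFT -> charlie
i=4: BASE=alpha L=delta R=golf all differ -> CONFLICT
i=5: L=foxtrot, R=echo=BASE -> take LEFT -> foxtrot
Conflict count: 1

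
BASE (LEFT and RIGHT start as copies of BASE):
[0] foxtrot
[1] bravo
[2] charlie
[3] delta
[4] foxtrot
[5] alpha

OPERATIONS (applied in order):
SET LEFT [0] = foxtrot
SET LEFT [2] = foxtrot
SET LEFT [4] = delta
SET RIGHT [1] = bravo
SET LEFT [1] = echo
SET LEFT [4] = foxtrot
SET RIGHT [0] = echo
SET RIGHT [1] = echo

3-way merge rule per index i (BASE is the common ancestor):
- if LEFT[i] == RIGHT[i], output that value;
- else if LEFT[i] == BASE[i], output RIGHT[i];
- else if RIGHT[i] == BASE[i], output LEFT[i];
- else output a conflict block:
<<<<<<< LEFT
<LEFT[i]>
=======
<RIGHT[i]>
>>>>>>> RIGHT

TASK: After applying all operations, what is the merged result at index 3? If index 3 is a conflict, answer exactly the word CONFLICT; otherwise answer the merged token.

Final LEFT:  [foxtrot, echo, foxtrot, delta, foxtrot, alpha]
Final RIGHT: [echo, echo, charlie, delta, foxtrot, alpha]
i=0: L=foxtrot=BASE, R=echo -> take RIGHT -> echo
i=1: L=echo R=echo -> agree -> echo
i=2: L=foxtrot, R=charlie=BASE -> take LEFT -> foxtrot
i=3: L=delta R=delta -> agree -> delta
i=4: L=foxtrot R=foxtrot -> agree -> foxtrot
i=5: L=alpha R=alpha -> agree -> alpha
Index 3 -> delta

Answer: delta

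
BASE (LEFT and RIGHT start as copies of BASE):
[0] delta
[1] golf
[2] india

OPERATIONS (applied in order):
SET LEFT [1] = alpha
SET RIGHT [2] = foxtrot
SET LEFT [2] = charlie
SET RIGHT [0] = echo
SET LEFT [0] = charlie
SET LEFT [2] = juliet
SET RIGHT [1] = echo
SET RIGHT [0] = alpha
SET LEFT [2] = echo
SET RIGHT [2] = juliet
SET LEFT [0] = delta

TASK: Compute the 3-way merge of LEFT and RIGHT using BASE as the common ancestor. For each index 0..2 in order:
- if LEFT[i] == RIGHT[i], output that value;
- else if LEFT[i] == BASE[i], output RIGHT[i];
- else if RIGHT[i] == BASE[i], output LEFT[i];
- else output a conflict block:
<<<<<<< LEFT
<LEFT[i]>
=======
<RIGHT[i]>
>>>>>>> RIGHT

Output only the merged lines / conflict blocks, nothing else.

Answer: alpha
<<<<<<< LEFT
alpha
=======
echo
>>>>>>> RIGHT
<<<<<<< LEFT
echo
=======
juliet
>>>>>>> RIGHT

Derivation:
Final LEFT:  [delta, alpha, echo]
Final RIGHT: [alpha, echo, juliet]
i=0: L=delta=BASE, R=alpha -> take RIGHT -> alpha
i=1: BASE=golf L=alpha R=echo all differ -> CONFLICT
i=2: BASE=india L=echo R=juliet all differ -> CONFLICT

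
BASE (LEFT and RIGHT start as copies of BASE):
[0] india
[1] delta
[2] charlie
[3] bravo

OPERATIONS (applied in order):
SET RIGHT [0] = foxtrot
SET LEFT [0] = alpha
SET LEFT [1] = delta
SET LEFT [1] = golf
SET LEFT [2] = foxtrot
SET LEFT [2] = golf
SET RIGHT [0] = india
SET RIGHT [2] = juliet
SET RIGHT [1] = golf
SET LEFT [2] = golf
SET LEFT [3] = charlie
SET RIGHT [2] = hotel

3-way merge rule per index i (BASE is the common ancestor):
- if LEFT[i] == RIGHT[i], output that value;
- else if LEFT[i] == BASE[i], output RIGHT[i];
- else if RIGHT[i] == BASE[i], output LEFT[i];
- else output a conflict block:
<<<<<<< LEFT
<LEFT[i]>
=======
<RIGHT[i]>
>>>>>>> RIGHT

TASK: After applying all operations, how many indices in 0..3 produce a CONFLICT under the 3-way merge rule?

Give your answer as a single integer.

Answer: 1

Derivation:
Final LEFT:  [alpha, golf, golf, charlie]
Final RIGHT: [india, golf, hotel, bravo]
i=0: L=alpha, R=india=BASE -> take LEFT -> alpha
i=1: L=golf R=golf -> agree -> golf
i=2: BASE=charlie L=golf R=hotel all differ -> CONFLICT
i=3: L=charlie, R=bravo=BASE -> take LEFT -> charlie
Conflict count: 1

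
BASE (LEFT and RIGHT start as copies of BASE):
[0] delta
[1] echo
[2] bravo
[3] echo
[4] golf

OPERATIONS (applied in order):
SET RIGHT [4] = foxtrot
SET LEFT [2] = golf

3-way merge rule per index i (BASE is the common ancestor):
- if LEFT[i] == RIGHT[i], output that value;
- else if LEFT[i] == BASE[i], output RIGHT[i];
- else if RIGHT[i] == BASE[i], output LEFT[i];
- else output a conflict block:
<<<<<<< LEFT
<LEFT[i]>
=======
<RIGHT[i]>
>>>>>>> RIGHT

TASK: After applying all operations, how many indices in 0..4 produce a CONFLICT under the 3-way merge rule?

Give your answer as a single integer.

Final LEFT:  [delta, echo, golf, echo, golf]
Final RIGHT: [delta, echo, bravo, echo, foxtrot]
i=0: L=delta R=delta -> agree -> delta
i=1: L=echo R=echo -> agree -> echo
i=2: L=golf, R=bravo=BASE -> take LEFT -> golf
i=3: L=echo R=echo -> agree -> echo
i=4: L=golf=BASE, R=foxtrot -> take RIGHT -> foxtrot
Conflict count: 0

Answer: 0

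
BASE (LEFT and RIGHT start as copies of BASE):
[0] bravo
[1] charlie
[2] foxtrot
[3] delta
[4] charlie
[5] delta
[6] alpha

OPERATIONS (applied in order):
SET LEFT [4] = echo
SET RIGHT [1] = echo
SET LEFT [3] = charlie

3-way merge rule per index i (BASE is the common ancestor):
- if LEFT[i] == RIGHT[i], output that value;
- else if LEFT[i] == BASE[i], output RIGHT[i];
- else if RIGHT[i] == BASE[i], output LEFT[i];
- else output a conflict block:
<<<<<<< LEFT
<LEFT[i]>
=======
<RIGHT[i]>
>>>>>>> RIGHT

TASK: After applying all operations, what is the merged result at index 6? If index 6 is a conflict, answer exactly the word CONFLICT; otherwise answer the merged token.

Answer: alpha

Derivation:
Final LEFT:  [bravo, charlie, foxtrot, charlie, echo, delta, alpha]
Final RIGHT: [bravo, echo, foxtrot, delta, charlie, delta, alpha]
i=0: L=bravo R=bravo -> agree -> bravo
i=1: L=charlie=BASE, R=echo -> take RIGHT -> echo
i=2: L=foxtrot R=foxtrot -> agree -> foxtrot
i=3: L=charlie, R=delta=BASE -> take LEFT -> charlie
i=4: L=echo, R=charlie=BASE -> take LEFT -> echo
i=5: L=delta R=delta -> agree -> delta
i=6: L=alpha R=alpha -> agree -> alpha
Index 6 -> alpha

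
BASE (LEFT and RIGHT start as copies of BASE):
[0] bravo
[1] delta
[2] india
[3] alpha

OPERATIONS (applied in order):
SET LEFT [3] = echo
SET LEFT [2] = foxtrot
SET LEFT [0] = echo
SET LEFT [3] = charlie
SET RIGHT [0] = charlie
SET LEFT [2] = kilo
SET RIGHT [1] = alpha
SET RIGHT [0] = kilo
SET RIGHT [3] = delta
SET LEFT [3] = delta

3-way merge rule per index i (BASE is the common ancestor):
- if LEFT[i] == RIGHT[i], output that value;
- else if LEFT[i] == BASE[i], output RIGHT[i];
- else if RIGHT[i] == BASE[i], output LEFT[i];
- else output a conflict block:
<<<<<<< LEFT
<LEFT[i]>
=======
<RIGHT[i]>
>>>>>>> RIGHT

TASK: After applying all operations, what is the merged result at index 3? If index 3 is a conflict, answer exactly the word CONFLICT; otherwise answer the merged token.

Answer: delta

Derivation:
Final LEFT:  [echo, delta, kilo, delta]
Final RIGHT: [kilo, alpha, india, delta]
i=0: BASE=bravo L=echo R=kilo all differ -> CONFLICT
i=1: L=delta=BASE, R=alpha -> take RIGHT -> alpha
i=2: L=kilo, R=india=BASE -> take LEFT -> kilo
i=3: L=delta R=delta -> agree -> delta
Index 3 -> delta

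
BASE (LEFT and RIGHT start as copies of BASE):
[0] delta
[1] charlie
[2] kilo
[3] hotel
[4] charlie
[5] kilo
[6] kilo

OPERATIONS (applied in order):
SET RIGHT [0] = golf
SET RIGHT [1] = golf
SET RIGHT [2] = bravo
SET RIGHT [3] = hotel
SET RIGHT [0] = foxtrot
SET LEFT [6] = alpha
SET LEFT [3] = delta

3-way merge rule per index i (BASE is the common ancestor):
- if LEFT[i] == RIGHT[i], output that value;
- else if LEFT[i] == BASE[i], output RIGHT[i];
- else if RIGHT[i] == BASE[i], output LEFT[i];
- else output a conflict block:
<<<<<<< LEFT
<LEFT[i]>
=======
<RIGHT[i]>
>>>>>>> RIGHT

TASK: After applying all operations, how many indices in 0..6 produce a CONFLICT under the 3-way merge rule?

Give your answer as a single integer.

Final LEFT:  [delta, charlie, kilo, delta, charlie, kilo, alpha]
Final RIGHT: [foxtrot, golf, bravo, hotel, charlie, kilo, kilo]
i=0: L=delta=BASE, R=foxtrot -> take RIGHT -> foxtrot
i=1: L=charlie=BASE, R=golf -> take RIGHT -> golf
i=2: L=kilo=BASE, R=bravo -> take RIGHT -> bravo
i=3: L=delta, R=hotel=BASE -> take LEFT -> delta
i=4: L=charlie R=charlie -> agree -> charlie
i=5: L=kilo R=kilo -> agree -> kilo
i=6: L=alpha, R=kilo=BASE -> take LEFT -> alpha
Conflict count: 0

Answer: 0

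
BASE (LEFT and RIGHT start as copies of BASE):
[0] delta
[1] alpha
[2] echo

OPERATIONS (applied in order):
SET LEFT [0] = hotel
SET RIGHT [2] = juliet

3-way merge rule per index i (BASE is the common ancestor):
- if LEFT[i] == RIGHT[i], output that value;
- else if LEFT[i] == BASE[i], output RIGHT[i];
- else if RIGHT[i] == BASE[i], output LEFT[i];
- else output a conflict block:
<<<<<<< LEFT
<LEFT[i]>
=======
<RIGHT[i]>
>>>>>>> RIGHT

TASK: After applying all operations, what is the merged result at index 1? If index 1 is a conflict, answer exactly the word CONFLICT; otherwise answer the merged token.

Answer: alpha

Derivation:
Final LEFT:  [hotel, alpha, echo]
Final RIGHT: [delta, alpha, juliet]
i=0: L=hotel, R=delta=BASE -> take LEFT -> hotel
i=1: L=alpha R=alpha -> agree -> alpha
i=2: L=echo=BASE, R=juliet -> take RIGHT -> juliet
Index 1 -> alpha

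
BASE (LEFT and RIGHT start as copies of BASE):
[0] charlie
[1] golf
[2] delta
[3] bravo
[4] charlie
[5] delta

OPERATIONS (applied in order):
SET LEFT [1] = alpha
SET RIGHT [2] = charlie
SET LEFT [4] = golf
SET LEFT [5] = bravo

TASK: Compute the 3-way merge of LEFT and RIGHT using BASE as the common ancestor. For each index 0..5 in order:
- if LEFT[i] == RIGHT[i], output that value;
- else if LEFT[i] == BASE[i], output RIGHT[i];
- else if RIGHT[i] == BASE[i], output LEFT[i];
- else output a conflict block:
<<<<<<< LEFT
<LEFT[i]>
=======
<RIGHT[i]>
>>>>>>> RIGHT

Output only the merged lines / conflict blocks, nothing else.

Answer: charlie
alpha
charlie
bravo
golf
bravo

Derivation:
Final LEFT:  [charlie, alpha, delta, bravo, golf, bravo]
Final RIGHT: [charlie, golf, charlie, bravo, charlie, delta]
i=0: L=charlie R=charlie -> agree -> charlie
i=1: L=alpha, R=golf=BASE -> take LEFT -> alpha
i=2: L=delta=BASE, R=charlie -> take RIGHT -> charlie
i=3: L=bravo R=bravo -> agree -> bravo
i=4: L=golf, R=charlie=BASE -> take LEFT -> golf
i=5: L=bravo, R=delta=BASE -> take LEFT -> bravo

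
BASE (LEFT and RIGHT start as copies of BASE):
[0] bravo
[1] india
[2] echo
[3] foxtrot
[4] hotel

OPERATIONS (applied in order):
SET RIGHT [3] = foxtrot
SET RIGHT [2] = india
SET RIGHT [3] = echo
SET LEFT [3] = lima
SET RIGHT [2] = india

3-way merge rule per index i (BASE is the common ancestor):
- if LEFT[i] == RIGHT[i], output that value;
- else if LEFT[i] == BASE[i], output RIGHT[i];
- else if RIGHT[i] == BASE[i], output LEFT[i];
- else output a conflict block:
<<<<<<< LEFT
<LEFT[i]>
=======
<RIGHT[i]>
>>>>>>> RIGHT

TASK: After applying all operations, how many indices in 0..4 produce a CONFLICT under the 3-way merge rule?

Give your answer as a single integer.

Answer: 1

Derivation:
Final LEFT:  [bravo, india, echo, lima, hotel]
Final RIGHT: [bravo, india, india, echo, hotel]
i=0: L=bravo R=bravo -> agree -> bravo
i=1: L=india R=india -> agree -> india
i=2: L=echo=BASE, R=india -> take RIGHT -> india
i=3: BASE=foxtrot L=lima R=echo all differ -> CONFLICT
i=4: L=hotel R=hotel -> agree -> hotel
Conflict count: 1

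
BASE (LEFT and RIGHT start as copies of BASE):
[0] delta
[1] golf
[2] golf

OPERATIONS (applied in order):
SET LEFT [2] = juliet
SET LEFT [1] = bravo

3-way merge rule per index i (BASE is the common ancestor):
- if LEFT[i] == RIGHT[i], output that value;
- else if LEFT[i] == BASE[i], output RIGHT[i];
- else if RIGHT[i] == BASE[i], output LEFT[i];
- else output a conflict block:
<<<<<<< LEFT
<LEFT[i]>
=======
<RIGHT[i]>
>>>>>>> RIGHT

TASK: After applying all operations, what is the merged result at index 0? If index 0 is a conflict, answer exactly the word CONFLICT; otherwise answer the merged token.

Answer: delta

Derivation:
Final LEFT:  [delta, bravo, juliet]
Final RIGHT: [delta, golf, golf]
i=0: L=delta R=delta -> agree -> delta
i=1: L=bravo, R=golf=BASE -> take LEFT -> bravo
i=2: L=juliet, R=golf=BASE -> take LEFT -> juliet
Index 0 -> delta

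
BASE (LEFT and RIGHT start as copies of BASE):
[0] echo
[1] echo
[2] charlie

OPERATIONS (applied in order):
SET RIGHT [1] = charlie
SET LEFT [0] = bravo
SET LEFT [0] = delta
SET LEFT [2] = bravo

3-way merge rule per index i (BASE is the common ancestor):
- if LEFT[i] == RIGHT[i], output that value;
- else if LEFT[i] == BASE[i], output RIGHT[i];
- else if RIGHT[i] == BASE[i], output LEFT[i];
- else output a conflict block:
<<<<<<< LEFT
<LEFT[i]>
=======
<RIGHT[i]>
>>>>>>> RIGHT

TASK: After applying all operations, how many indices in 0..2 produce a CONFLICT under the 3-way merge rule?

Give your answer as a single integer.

Final LEFT:  [delta, echo, bravo]
Final RIGHT: [echo, charlie, charlie]
i=0: L=delta, R=echo=BASE -> take LEFT -> delta
i=1: L=echo=BASE, R=charlie -> take RIGHT -> charlie
i=2: L=bravo, R=charlie=BASE -> take LEFT -> bravo
Conflict count: 0

Answer: 0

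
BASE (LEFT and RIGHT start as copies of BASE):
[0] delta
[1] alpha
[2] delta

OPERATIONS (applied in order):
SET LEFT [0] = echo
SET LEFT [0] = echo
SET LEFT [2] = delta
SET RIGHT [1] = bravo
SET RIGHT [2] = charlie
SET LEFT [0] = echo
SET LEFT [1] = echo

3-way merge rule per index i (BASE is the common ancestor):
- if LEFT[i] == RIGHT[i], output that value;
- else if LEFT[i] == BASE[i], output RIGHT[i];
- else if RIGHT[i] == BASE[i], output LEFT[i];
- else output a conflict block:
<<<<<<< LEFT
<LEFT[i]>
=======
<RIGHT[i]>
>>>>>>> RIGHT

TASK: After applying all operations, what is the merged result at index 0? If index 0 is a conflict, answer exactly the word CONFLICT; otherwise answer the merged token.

Final LEFT:  [echo, echo, delta]
Final RIGHT: [delta, bravo, charlie]
i=0: L=echo, R=delta=BASE -> take LEFT -> echo
i=1: BASE=alpha L=echo R=bravo all differ -> CONFLICT
i=2: L=delta=BASE, R=charlie -> take RIGHT -> charlie
Index 0 -> echo

Answer: echo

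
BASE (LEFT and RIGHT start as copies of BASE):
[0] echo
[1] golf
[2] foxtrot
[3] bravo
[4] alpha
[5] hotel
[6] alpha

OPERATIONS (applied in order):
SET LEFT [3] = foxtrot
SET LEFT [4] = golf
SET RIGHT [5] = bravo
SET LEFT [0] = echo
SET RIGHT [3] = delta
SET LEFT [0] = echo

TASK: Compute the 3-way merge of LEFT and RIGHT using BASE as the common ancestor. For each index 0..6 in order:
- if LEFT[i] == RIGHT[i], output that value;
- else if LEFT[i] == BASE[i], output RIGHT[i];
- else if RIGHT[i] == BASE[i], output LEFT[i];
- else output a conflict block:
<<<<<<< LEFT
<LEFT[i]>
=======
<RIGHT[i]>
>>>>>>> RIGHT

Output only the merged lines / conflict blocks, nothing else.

Answer: echo
golf
foxtrot
<<<<<<< LEFT
foxtrot
=======
delta
>>>>>>> RIGHT
golf
bravo
alpha

Derivation:
Final LEFT:  [echo, golf, foxtrot, foxtrot, golf, hotel, alpha]
Final RIGHT: [echo, golf, foxtrot, delta, alpha, bravo, alpha]
i=0: L=echo R=echo -> agree -> echo
i=1: L=golf R=golf -> agree -> golf
i=2: L=foxtrot R=foxtrot -> agree -> foxtrot
i=3: BASE=bravo L=foxtrot R=delta all differ -> CONFLICT
i=4: L=golf, R=alpha=BASE -> take LEFT -> golf
i=5: L=hotel=BASE, R=bravo -> take RIGHT -> bravo
i=6: L=alpha R=alpha -> agree -> alpha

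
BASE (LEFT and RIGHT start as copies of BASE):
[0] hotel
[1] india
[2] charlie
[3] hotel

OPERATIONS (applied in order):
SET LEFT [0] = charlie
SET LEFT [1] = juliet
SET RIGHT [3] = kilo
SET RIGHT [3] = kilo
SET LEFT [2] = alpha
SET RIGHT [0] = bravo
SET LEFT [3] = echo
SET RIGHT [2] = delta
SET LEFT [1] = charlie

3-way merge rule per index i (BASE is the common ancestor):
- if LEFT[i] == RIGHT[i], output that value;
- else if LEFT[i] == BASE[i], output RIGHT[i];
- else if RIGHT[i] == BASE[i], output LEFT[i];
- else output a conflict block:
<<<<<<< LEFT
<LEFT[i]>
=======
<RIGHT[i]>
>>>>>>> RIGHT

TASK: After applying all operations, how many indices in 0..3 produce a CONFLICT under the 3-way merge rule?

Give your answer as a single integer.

Answer: 3

Derivation:
Final LEFT:  [charlie, charlie, alpha, echo]
Final RIGHT: [bravo, india, delta, kilo]
i=0: BASE=hotel L=charlie R=bravo all differ -> CONFLICT
i=1: L=charlie, R=india=BASE -> take LEFT -> charlie
i=2: BASE=charlie L=alpha R=delta all differ -> CONFLICT
i=3: BASE=hotel L=echo R=kilo all differ -> CONFLICT
Conflict count: 3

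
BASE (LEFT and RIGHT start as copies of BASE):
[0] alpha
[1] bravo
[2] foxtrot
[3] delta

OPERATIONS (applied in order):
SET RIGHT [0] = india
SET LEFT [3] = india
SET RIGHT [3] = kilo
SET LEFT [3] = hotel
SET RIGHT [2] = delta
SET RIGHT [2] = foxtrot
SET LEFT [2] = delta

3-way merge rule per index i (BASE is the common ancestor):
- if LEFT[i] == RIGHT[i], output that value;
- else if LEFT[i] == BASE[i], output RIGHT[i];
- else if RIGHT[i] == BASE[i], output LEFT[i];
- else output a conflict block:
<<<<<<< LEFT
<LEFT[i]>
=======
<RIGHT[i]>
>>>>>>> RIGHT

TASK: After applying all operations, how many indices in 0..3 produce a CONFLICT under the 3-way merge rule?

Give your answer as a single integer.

Answer: 1

Derivation:
Final LEFT:  [alpha, bravo, delta, hotel]
Final RIGHT: [india, bravo, foxtrot, kilo]
i=0: L=alpha=BASE, R=india -> take RIGHT -> india
i=1: L=bravo R=bravo -> agree -> bravo
i=2: L=delta, R=foxtrot=BASE -> take LEFT -> delta
i=3: BASE=delta L=hotel R=kilo all differ -> CONFLICT
Conflict count: 1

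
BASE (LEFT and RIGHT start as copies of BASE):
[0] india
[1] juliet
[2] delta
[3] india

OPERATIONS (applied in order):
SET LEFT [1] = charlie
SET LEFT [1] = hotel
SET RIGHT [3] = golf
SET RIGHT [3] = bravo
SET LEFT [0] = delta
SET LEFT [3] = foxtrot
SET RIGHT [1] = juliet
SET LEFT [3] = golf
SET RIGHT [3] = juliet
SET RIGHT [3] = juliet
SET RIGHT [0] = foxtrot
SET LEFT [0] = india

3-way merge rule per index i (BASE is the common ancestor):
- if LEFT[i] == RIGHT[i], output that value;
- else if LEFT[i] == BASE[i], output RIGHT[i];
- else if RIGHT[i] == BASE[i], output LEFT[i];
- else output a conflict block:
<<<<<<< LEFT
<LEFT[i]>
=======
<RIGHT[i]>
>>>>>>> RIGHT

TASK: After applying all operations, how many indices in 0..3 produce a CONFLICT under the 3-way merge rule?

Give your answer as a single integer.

Final LEFT:  [india, hotel, delta, golf]
Final RIGHT: [foxtrot, juliet, delta, juliet]
i=0: L=india=BASE, R=foxtrot -> take RIGHT -> foxtrot
i=1: L=hotel, R=juliet=BASE -> take LEFT -> hotel
i=2: L=delta R=delta -> agree -> delta
i=3: BASE=india L=golf R=juliet all differ -> CONFLICT
Conflict count: 1

Answer: 1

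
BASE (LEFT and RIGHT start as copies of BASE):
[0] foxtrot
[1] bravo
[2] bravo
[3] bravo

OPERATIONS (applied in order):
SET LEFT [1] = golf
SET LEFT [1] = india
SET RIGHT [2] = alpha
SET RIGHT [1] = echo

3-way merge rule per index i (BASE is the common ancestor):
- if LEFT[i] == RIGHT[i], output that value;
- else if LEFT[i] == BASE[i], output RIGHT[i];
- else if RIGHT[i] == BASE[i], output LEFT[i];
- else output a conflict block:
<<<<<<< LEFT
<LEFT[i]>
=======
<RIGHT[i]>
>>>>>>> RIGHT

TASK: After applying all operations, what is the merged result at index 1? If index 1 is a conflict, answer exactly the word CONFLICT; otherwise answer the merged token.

Final LEFT:  [foxtrot, india, bravo, bravo]
Final RIGHT: [foxtrot, echo, alpha, bravo]
i=0: L=foxtrot R=foxtrot -> agree -> foxtrot
i=1: BASE=bravo L=india R=echo all differ -> CONFLICT
i=2: L=bravo=BASE, R=alpha -> take RIGHT -> alpha
i=3: L=bravo R=bravo -> agree -> bravo
Index 1 -> CONFLICT

Answer: CONFLICT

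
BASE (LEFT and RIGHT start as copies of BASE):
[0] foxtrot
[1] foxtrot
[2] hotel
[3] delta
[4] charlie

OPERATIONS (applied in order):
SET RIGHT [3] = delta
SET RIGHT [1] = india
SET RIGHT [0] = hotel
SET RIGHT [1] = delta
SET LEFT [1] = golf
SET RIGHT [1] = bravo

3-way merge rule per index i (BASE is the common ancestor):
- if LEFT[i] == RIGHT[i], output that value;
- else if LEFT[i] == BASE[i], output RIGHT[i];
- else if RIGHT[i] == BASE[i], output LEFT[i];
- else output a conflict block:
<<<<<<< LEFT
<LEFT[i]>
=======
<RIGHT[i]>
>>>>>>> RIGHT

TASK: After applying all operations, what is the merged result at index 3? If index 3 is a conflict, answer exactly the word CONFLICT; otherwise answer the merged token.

Answer: delta

Derivation:
Final LEFT:  [foxtrot, golf, hotel, delta, charlie]
Final RIGHT: [hotel, bravo, hotel, delta, charlie]
i=0: L=foxtrot=BASE, R=hotel -> take RIGHT -> hotel
i=1: BASE=foxtrot L=golf R=bravo all differ -> CONFLICT
i=2: L=hotel R=hotel -> agree -> hotel
i=3: L=delta R=delta -> agree -> delta
i=4: L=charlie R=charlie -> agree -> charlie
Index 3 -> delta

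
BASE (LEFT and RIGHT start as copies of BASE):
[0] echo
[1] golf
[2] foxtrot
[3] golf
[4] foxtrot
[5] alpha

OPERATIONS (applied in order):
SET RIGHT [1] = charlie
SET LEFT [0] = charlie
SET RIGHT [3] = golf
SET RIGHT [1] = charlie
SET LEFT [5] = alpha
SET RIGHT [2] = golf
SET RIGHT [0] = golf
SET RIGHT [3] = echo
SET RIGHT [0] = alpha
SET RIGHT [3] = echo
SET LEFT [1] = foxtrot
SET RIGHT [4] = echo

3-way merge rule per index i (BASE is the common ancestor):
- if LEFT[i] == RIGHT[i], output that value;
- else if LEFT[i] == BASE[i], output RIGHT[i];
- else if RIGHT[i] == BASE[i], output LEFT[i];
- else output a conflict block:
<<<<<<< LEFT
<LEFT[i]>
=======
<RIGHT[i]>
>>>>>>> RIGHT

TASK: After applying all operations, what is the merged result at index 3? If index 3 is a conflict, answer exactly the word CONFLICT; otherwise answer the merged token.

Answer: echo

Derivation:
Final LEFT:  [charlie, foxtrot, foxtrot, golf, foxtrot, alpha]
Final RIGHT: [alpha, charlie, golf, echo, echo, alpha]
i=0: BASE=echo L=charlie R=alpha all differ -> CONFLICT
i=1: BASE=golf L=foxtrot R=charlie all differ -> CONFLICT
i=2: L=foxtrot=BASE, R=golf -> take RIGHT -> golf
i=3: L=golf=BASE, R=echo -> take RIGHT -> echo
i=4: L=foxtrot=BASE, R=echo -> take RIGHT -> echo
i=5: L=alpha R=alpha -> agree -> alpha
Index 3 -> echo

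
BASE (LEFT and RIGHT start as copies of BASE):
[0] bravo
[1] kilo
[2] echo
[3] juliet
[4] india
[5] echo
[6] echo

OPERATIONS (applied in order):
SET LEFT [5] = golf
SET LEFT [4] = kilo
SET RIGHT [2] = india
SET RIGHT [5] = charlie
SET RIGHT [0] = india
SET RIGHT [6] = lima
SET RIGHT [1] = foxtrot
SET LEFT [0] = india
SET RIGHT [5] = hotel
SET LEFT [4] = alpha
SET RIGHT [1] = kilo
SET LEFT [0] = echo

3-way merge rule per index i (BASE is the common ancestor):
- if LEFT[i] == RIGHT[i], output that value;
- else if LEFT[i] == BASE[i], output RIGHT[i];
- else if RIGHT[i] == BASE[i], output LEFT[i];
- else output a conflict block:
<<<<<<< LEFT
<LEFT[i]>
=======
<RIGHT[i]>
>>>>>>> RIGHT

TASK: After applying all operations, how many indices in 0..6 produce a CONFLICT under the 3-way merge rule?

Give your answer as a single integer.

Answer: 2

Derivation:
Final LEFT:  [echo, kilo, echo, juliet, alpha, golf, echo]
Final RIGHT: [india, kilo, india, juliet, india, hotel, lima]
i=0: BASE=bravo L=echo R=india all differ -> CONFLICT
i=1: L=kilo R=kilo -> agree -> kilo
i=2: L=echo=BASE, R=india -> take RIGHT -> india
i=3: L=juliet R=juliet -> agree -> juliet
i=4: L=alpha, R=india=BASE -> take LEFT -> alpha
i=5: BASE=echo L=golf R=hotel all differ -> CONFLICT
i=6: L=echo=BASE, R=lima -> take RIGHT -> lima
Conflict count: 2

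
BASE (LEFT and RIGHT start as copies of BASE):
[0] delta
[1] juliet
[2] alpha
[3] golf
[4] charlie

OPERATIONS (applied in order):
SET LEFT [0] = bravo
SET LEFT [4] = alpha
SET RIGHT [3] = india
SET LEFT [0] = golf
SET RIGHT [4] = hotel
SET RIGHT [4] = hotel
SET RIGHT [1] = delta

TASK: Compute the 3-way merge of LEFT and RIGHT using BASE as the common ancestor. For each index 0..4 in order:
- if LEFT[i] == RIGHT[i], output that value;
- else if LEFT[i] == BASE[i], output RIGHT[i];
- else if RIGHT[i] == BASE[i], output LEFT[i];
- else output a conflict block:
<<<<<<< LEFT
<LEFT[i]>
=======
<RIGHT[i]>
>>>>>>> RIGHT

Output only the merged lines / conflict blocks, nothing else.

Final LEFT:  [golf, juliet, alpha, golf, alpha]
Final RIGHT: [delta, delta, alpha, india, hotel]
i=0: L=golf, R=delta=BASE -> take LEFT -> golf
i=1: L=juliet=BASE, R=delta -> take RIGHT -> delta
i=2: L=alpha R=alpha -> agree -> alpha
i=3: L=golf=BASE, R=india -> take RIGHT -> india
i=4: BASE=charlie L=alpha R=hotel all differ -> CONFLICT

Answer: golf
delta
alpha
india
<<<<<<< LEFT
alpha
=======
hotel
>>>>>>> RIGHT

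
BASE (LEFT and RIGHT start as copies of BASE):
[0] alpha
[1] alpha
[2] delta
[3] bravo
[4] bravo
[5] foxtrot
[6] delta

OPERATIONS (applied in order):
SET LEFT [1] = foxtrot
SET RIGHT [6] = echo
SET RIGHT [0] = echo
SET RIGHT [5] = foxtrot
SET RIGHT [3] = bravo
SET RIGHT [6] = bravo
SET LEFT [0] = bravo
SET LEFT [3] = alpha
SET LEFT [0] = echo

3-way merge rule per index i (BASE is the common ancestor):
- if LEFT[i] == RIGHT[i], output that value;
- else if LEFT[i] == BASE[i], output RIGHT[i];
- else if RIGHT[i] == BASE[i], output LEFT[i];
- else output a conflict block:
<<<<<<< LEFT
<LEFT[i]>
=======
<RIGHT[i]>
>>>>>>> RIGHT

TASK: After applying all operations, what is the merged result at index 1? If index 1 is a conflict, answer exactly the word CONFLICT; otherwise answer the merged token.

Final LEFT:  [echo, foxtrot, delta, alpha, bravo, foxtrot, delta]
Final RIGHT: [echo, alpha, delta, bravo, bravo, foxtrot, bravo]
i=0: L=echo R=echo -> agree -> echo
i=1: L=foxtrot, R=alpha=BASE -> take LEFT -> foxtrot
i=2: L=delta R=delta -> agree -> delta
i=3: L=alpha, R=bravo=BASE -> take LEFT -> alpha
i=4: L=bravo R=bravo -> agree -> bravo
i=5: L=foxtrot R=foxtrot -> agree -> foxtrot
i=6: L=delta=BASE, R=bravo -> take RIGHT -> bravo
Index 1 -> foxtrot

Answer: foxtrot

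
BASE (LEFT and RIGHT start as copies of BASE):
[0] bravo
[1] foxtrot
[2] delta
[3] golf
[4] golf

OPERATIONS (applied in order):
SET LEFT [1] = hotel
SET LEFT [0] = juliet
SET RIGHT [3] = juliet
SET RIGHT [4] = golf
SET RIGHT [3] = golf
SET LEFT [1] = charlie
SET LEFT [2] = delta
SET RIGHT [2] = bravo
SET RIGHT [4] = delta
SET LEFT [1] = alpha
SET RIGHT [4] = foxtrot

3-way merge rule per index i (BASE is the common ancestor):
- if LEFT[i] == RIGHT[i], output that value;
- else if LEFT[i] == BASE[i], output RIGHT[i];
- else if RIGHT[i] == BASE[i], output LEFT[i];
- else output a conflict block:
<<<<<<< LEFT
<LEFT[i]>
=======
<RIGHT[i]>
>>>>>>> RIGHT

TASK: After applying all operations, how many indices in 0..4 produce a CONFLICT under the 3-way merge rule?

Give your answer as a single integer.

Final LEFT:  [juliet, alpha, delta, golf, golf]
Final RIGHT: [bravo, foxtrot, bravo, golf, foxtrot]
i=0: L=juliet, R=bravo=BASE -> take LEFT -> juliet
i=1: L=alpha, R=foxtrot=BASE -> take LEFT -> alpha
i=2: L=delta=BASE, R=bravo -> take RIGHT -> bravo
i=3: L=golf R=golf -> agree -> golf
i=4: L=golf=BASE, R=foxtrot -> take RIGHT -> foxtrot
Conflict count: 0

Answer: 0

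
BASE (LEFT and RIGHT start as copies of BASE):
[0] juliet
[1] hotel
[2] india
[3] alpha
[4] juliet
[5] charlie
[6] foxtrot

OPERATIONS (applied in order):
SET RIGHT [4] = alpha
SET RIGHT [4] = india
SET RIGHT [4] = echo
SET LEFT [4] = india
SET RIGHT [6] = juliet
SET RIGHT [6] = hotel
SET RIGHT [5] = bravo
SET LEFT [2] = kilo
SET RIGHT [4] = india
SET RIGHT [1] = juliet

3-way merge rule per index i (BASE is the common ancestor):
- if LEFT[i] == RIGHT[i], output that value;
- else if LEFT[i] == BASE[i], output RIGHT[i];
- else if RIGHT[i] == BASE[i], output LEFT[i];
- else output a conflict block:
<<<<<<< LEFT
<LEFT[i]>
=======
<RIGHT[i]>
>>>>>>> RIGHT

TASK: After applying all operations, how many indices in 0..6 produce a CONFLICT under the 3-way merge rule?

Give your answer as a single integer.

Answer: 0

Derivation:
Final LEFT:  [juliet, hotel, kilo, alpha, india, charlie, foxtrot]
Final RIGHT: [juliet, juliet, india, alpha, india, bravo, hotel]
i=0: L=juliet R=juliet -> agree -> juliet
i=1: L=hotel=BASE, R=juliet -> take RIGHT -> juliet
i=2: L=kilo, R=india=BASE -> take LEFT -> kilo
i=3: L=alpha R=alpha -> agree -> alpha
i=4: L=india R=india -> agree -> india
i=5: L=charlie=BASE, R=bravo -> take RIGHT -> bravo
i=6: L=foxtrot=BASE, R=hotel -> take RIGHT -> hotel
Conflict count: 0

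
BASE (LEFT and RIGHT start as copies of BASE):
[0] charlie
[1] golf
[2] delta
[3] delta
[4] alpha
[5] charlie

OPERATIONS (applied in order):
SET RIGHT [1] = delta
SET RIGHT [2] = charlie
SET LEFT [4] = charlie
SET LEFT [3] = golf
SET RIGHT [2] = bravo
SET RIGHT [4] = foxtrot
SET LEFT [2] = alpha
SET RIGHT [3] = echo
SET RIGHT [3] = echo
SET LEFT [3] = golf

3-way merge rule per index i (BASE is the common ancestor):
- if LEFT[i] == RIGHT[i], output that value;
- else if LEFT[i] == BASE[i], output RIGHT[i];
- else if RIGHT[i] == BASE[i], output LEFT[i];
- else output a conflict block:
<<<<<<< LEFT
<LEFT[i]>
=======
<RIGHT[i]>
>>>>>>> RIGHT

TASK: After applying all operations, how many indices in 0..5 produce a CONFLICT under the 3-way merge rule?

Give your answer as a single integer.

Answer: 3

Derivation:
Final LEFT:  [charlie, golf, alpha, golf, charlie, charlie]
Final RIGHT: [charlie, delta, bravo, echo, foxtrot, charlie]
i=0: L=charlie R=charlie -> agree -> charlie
i=1: L=golf=BASE, R=delta -> take RIGHT -> delta
i=2: BASE=delta L=alpha R=bravo all differ -> CONFLICT
i=3: BASE=delta L=golf R=echo all differ -> CONFLICT
i=4: BASE=alpha L=charlie R=foxtrot all differ -> CONFLICT
i=5: L=charlie R=charlie -> agree -> charlie
Conflict count: 3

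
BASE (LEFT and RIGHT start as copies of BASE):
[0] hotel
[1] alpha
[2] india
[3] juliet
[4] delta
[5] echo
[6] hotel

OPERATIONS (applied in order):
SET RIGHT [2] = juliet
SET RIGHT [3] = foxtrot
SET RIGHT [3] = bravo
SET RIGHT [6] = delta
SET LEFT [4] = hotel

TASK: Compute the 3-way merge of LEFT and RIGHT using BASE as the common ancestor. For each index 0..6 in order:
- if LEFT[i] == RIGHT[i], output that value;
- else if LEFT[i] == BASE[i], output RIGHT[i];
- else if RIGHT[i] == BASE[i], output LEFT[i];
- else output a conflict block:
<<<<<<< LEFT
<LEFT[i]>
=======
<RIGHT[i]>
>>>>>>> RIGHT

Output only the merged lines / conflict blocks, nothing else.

Answer: hotel
alpha
juliet
bravo
hotel
echo
delta

Derivation:
Final LEFT:  [hotel, alpha, india, juliet, hotel, echo, hotel]
Final RIGHT: [hotel, alpha, juliet, bravo, delta, echo, delta]
i=0: L=hotel R=hotel -> agree -> hotel
i=1: L=alpha R=alpha -> agree -> alpha
i=2: L=india=BASE, R=juliet -> take RIGHT -> juliet
i=3: L=juliet=BASE, R=bravo -> take RIGHT -> bravo
i=4: L=hotel, R=delta=BASE -> take LEFT -> hotel
i=5: L=echo R=echo -> agree -> echo
i=6: L=hotel=BASE, R=delta -> take RIGHT -> delta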